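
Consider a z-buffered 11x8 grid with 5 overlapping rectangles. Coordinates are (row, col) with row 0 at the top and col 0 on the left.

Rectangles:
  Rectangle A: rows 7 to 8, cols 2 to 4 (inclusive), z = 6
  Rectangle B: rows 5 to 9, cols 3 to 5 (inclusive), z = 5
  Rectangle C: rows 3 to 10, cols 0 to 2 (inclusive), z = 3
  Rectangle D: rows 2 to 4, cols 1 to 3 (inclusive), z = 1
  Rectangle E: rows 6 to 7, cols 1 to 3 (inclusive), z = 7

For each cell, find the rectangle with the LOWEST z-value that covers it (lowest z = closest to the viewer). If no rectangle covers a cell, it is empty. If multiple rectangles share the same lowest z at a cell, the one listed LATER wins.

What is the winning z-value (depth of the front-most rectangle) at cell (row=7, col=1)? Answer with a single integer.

Check cell (7,1):
  A: rows 7-8 cols 2-4 -> outside (col miss)
  B: rows 5-9 cols 3-5 -> outside (col miss)
  C: rows 3-10 cols 0-2 z=3 -> covers; best now C (z=3)
  D: rows 2-4 cols 1-3 -> outside (row miss)
  E: rows 6-7 cols 1-3 z=7 -> covers; best now C (z=3)
Winner: C at z=3

Answer: 3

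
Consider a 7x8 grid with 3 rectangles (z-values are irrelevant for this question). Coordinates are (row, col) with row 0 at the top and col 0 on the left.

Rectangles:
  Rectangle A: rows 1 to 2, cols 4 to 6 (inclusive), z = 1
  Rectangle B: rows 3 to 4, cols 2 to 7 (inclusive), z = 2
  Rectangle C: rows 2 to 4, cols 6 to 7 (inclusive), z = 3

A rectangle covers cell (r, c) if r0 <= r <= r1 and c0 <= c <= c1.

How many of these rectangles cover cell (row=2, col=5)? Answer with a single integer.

Answer: 1

Derivation:
Check cell (2,5):
  A: rows 1-2 cols 4-6 -> covers
  B: rows 3-4 cols 2-7 -> outside (row miss)
  C: rows 2-4 cols 6-7 -> outside (col miss)
Count covering = 1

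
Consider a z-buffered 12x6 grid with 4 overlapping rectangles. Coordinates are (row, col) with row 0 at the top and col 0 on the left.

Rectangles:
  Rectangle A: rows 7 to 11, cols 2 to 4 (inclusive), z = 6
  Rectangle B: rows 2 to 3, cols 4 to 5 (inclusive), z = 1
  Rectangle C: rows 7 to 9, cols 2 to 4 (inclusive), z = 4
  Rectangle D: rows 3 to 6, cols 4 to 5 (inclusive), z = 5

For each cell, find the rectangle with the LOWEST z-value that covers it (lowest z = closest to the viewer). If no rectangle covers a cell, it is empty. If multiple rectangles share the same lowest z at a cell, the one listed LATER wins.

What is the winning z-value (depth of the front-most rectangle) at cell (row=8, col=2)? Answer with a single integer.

Answer: 4

Derivation:
Check cell (8,2):
  A: rows 7-11 cols 2-4 z=6 -> covers; best now A (z=6)
  B: rows 2-3 cols 4-5 -> outside (row miss)
  C: rows 7-9 cols 2-4 z=4 -> covers; best now C (z=4)
  D: rows 3-6 cols 4-5 -> outside (row miss)
Winner: C at z=4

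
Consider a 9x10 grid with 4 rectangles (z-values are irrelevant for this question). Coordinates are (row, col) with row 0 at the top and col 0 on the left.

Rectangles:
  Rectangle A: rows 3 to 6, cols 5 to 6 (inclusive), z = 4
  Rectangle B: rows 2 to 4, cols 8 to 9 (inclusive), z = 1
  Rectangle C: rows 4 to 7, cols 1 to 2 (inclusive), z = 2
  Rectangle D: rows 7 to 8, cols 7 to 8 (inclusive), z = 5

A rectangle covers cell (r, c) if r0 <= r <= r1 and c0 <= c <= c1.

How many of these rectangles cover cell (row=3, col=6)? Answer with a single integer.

Check cell (3,6):
  A: rows 3-6 cols 5-6 -> covers
  B: rows 2-4 cols 8-9 -> outside (col miss)
  C: rows 4-7 cols 1-2 -> outside (row miss)
  D: rows 7-8 cols 7-8 -> outside (row miss)
Count covering = 1

Answer: 1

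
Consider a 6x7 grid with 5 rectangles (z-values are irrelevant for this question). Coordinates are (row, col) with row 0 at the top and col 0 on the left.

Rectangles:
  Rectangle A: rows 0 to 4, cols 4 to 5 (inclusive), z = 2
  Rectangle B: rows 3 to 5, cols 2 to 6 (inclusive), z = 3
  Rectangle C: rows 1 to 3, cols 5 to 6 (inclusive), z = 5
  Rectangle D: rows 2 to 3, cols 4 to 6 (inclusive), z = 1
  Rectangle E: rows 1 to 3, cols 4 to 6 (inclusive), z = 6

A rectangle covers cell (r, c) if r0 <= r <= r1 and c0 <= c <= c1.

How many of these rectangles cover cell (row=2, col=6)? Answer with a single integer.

Answer: 3

Derivation:
Check cell (2,6):
  A: rows 0-4 cols 4-5 -> outside (col miss)
  B: rows 3-5 cols 2-6 -> outside (row miss)
  C: rows 1-3 cols 5-6 -> covers
  D: rows 2-3 cols 4-6 -> covers
  E: rows 1-3 cols 4-6 -> covers
Count covering = 3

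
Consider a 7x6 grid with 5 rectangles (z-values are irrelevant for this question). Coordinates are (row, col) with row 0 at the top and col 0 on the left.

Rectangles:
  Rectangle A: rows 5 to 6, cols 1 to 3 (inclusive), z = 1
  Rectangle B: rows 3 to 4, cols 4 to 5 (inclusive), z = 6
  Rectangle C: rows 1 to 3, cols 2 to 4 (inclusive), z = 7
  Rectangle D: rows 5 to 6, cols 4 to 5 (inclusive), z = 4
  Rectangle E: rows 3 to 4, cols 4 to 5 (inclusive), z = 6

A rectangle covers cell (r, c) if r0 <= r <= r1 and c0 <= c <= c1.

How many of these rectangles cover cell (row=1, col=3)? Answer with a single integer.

Check cell (1,3):
  A: rows 5-6 cols 1-3 -> outside (row miss)
  B: rows 3-4 cols 4-5 -> outside (row miss)
  C: rows 1-3 cols 2-4 -> covers
  D: rows 5-6 cols 4-5 -> outside (row miss)
  E: rows 3-4 cols 4-5 -> outside (row miss)
Count covering = 1

Answer: 1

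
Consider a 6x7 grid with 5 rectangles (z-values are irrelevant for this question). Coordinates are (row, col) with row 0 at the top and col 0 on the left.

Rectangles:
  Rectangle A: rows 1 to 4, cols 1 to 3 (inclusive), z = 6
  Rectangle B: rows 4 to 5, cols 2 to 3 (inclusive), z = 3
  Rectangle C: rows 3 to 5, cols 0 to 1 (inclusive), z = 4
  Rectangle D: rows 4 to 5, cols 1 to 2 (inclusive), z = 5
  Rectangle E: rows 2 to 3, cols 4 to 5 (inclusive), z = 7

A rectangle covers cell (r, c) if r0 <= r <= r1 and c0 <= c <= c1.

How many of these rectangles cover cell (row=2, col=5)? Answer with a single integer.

Check cell (2,5):
  A: rows 1-4 cols 1-3 -> outside (col miss)
  B: rows 4-5 cols 2-3 -> outside (row miss)
  C: rows 3-5 cols 0-1 -> outside (row miss)
  D: rows 4-5 cols 1-2 -> outside (row miss)
  E: rows 2-3 cols 4-5 -> covers
Count covering = 1

Answer: 1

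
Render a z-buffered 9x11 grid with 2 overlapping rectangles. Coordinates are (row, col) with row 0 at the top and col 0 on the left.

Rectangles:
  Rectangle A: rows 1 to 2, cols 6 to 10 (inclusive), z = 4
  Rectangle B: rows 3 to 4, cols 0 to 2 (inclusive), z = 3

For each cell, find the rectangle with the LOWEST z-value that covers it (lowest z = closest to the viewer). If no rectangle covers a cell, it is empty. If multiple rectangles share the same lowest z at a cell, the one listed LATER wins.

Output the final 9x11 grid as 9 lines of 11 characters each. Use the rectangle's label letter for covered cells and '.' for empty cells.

...........
......AAAAA
......AAAAA
BBB........
BBB........
...........
...........
...........
...........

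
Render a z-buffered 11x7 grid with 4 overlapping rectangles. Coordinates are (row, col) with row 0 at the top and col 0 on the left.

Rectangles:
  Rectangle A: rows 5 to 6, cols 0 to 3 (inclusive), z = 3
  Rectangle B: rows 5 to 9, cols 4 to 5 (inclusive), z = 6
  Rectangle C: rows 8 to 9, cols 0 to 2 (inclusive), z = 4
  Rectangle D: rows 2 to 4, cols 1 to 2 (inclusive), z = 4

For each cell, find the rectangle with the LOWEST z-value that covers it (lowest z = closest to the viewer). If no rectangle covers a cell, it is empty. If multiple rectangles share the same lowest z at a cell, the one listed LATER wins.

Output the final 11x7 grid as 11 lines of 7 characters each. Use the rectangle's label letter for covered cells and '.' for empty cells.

.......
.......
.DD....
.DD....
.DD....
AAAABB.
AAAABB.
....BB.
CCC.BB.
CCC.BB.
.......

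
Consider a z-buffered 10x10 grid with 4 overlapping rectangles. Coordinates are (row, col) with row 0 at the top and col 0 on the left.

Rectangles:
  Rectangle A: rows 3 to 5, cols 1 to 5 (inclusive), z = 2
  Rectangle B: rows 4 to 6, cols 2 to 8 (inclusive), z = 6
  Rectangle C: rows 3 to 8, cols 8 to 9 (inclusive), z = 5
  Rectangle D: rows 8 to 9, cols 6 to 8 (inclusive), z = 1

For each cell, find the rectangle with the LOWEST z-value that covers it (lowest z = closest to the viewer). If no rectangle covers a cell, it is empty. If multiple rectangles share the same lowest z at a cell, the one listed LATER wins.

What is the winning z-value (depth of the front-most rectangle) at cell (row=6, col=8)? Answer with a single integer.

Answer: 5

Derivation:
Check cell (6,8):
  A: rows 3-5 cols 1-5 -> outside (row miss)
  B: rows 4-6 cols 2-8 z=6 -> covers; best now B (z=6)
  C: rows 3-8 cols 8-9 z=5 -> covers; best now C (z=5)
  D: rows 8-9 cols 6-8 -> outside (row miss)
Winner: C at z=5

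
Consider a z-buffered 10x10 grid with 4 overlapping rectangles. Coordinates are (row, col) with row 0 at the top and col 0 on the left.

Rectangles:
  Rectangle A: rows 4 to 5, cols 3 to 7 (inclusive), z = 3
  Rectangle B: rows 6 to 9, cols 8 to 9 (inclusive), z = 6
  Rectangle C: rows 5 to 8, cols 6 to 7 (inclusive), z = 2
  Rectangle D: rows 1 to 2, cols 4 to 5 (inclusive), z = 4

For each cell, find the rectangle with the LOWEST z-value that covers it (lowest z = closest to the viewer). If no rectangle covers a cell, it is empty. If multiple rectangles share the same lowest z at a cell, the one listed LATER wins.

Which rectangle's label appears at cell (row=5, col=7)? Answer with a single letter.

Answer: C

Derivation:
Check cell (5,7):
  A: rows 4-5 cols 3-7 z=3 -> covers; best now A (z=3)
  B: rows 6-9 cols 8-9 -> outside (row miss)
  C: rows 5-8 cols 6-7 z=2 -> covers; best now C (z=2)
  D: rows 1-2 cols 4-5 -> outside (row miss)
Winner: C at z=2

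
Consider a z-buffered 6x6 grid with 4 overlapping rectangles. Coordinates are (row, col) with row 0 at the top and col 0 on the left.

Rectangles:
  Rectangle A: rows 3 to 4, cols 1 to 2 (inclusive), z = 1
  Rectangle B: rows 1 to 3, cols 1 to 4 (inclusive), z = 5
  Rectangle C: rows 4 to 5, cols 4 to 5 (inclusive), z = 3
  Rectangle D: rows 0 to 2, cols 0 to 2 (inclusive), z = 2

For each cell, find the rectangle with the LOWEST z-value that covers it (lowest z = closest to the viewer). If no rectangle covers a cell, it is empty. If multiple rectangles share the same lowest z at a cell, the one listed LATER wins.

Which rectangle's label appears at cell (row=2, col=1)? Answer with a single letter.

Answer: D

Derivation:
Check cell (2,1):
  A: rows 3-4 cols 1-2 -> outside (row miss)
  B: rows 1-3 cols 1-4 z=5 -> covers; best now B (z=5)
  C: rows 4-5 cols 4-5 -> outside (row miss)
  D: rows 0-2 cols 0-2 z=2 -> covers; best now D (z=2)
Winner: D at z=2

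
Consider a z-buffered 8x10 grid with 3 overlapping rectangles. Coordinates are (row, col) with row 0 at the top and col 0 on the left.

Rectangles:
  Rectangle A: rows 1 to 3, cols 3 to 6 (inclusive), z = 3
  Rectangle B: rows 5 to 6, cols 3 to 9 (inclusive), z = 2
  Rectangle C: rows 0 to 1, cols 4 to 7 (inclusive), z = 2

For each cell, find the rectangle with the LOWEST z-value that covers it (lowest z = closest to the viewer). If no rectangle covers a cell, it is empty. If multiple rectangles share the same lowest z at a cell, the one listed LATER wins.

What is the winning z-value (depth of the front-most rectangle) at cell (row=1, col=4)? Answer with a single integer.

Check cell (1,4):
  A: rows 1-3 cols 3-6 z=3 -> covers; best now A (z=3)
  B: rows 5-6 cols 3-9 -> outside (row miss)
  C: rows 0-1 cols 4-7 z=2 -> covers; best now C (z=2)
Winner: C at z=2

Answer: 2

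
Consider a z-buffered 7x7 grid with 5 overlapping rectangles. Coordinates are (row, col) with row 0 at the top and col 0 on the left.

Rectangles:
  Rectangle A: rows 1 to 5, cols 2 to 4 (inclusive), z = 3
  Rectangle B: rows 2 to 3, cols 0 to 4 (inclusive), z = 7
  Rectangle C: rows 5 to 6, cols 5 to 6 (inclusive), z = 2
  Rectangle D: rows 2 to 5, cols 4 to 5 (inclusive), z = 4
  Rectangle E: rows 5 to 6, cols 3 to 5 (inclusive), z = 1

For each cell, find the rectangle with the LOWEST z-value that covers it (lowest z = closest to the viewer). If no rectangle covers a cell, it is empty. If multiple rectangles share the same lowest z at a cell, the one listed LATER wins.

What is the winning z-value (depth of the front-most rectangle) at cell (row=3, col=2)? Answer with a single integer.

Check cell (3,2):
  A: rows 1-5 cols 2-4 z=3 -> covers; best now A (z=3)
  B: rows 2-3 cols 0-4 z=7 -> covers; best now A (z=3)
  C: rows 5-6 cols 5-6 -> outside (row miss)
  D: rows 2-5 cols 4-5 -> outside (col miss)
  E: rows 5-6 cols 3-5 -> outside (row miss)
Winner: A at z=3

Answer: 3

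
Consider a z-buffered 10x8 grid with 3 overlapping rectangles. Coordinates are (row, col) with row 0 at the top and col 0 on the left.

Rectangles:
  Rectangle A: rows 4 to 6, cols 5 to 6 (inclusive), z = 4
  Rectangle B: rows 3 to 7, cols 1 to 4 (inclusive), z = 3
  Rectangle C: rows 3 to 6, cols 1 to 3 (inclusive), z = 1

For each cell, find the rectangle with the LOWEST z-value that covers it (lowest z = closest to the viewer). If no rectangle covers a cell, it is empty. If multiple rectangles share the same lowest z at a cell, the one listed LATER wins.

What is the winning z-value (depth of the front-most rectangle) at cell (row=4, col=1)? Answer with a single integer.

Answer: 1

Derivation:
Check cell (4,1):
  A: rows 4-6 cols 5-6 -> outside (col miss)
  B: rows 3-7 cols 1-4 z=3 -> covers; best now B (z=3)
  C: rows 3-6 cols 1-3 z=1 -> covers; best now C (z=1)
Winner: C at z=1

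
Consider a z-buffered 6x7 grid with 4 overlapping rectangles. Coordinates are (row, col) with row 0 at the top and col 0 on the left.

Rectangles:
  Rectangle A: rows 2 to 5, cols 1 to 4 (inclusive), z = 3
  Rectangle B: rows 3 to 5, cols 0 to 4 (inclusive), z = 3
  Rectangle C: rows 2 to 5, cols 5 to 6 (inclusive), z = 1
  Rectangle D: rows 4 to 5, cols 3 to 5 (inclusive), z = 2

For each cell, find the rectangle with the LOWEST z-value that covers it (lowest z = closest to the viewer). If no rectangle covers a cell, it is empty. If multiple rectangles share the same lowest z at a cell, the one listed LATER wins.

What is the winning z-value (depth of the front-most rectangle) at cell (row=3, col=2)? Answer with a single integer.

Answer: 3

Derivation:
Check cell (3,2):
  A: rows 2-5 cols 1-4 z=3 -> covers; best now A (z=3)
  B: rows 3-5 cols 0-4 z=3 -> covers; best now B (z=3)
  C: rows 2-5 cols 5-6 -> outside (col miss)
  D: rows 4-5 cols 3-5 -> outside (row miss)
Winner: B at z=3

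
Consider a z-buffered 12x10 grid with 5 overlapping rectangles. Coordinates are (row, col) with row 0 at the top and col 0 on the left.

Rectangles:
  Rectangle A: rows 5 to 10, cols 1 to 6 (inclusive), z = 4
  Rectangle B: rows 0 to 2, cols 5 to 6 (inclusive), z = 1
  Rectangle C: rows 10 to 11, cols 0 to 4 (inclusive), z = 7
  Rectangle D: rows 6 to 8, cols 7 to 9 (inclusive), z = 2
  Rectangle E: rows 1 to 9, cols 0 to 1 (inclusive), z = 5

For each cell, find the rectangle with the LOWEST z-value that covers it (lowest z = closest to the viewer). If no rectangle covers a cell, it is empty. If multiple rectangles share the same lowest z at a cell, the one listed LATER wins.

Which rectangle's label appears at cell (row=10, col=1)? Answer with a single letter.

Answer: A

Derivation:
Check cell (10,1):
  A: rows 5-10 cols 1-6 z=4 -> covers; best now A (z=4)
  B: rows 0-2 cols 5-6 -> outside (row miss)
  C: rows 10-11 cols 0-4 z=7 -> covers; best now A (z=4)
  D: rows 6-8 cols 7-9 -> outside (row miss)
  E: rows 1-9 cols 0-1 -> outside (row miss)
Winner: A at z=4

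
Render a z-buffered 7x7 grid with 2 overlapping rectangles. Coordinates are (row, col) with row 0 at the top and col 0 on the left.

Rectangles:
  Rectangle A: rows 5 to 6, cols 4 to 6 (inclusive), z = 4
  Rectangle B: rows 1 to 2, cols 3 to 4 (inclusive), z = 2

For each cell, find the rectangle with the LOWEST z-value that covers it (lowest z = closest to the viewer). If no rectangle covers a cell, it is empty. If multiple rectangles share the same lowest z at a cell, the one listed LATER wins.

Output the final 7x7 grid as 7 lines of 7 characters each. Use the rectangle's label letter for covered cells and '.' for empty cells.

.......
...BB..
...BB..
.......
.......
....AAA
....AAA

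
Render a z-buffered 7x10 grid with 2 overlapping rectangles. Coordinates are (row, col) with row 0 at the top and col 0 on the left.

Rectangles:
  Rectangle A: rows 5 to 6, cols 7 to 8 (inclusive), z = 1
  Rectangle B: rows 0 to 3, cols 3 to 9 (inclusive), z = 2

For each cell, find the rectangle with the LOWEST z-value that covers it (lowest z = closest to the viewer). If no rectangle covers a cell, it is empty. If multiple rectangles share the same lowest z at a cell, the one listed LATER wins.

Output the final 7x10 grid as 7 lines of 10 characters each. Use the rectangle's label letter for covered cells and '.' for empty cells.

...BBBBBBB
...BBBBBBB
...BBBBBBB
...BBBBBBB
..........
.......AA.
.......AA.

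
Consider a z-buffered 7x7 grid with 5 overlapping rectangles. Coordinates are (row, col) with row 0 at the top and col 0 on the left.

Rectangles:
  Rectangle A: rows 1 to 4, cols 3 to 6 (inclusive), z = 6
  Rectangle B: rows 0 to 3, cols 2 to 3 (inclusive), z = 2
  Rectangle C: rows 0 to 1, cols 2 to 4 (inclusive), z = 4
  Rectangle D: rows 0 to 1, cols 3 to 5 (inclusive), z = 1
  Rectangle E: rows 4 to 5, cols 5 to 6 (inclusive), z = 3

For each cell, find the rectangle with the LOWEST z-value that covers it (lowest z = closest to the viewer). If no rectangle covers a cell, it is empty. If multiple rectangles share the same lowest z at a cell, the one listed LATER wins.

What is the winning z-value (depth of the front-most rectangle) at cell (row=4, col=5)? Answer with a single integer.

Answer: 3

Derivation:
Check cell (4,5):
  A: rows 1-4 cols 3-6 z=6 -> covers; best now A (z=6)
  B: rows 0-3 cols 2-3 -> outside (row miss)
  C: rows 0-1 cols 2-4 -> outside (row miss)
  D: rows 0-1 cols 3-5 -> outside (row miss)
  E: rows 4-5 cols 5-6 z=3 -> covers; best now E (z=3)
Winner: E at z=3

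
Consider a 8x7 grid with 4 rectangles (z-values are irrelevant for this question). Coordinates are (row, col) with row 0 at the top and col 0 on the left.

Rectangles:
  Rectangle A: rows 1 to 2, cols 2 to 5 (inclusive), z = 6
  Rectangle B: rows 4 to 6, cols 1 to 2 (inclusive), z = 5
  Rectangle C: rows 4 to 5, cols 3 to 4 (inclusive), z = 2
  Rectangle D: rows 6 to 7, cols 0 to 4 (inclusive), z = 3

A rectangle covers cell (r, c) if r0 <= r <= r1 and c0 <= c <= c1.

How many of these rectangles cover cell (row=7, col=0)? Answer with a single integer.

Answer: 1

Derivation:
Check cell (7,0):
  A: rows 1-2 cols 2-5 -> outside (row miss)
  B: rows 4-6 cols 1-2 -> outside (row miss)
  C: rows 4-5 cols 3-4 -> outside (row miss)
  D: rows 6-7 cols 0-4 -> covers
Count covering = 1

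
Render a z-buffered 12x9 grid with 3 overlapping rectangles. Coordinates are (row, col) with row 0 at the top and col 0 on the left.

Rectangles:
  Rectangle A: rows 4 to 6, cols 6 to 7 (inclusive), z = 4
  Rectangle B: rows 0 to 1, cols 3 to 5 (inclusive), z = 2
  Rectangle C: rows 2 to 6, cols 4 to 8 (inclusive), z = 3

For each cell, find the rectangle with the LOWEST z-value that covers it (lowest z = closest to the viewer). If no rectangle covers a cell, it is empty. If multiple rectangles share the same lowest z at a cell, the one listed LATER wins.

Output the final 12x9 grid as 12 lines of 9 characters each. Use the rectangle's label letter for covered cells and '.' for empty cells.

...BBB...
...BBB...
....CCCCC
....CCCCC
....CCCCC
....CCCCC
....CCCCC
.........
.........
.........
.........
.........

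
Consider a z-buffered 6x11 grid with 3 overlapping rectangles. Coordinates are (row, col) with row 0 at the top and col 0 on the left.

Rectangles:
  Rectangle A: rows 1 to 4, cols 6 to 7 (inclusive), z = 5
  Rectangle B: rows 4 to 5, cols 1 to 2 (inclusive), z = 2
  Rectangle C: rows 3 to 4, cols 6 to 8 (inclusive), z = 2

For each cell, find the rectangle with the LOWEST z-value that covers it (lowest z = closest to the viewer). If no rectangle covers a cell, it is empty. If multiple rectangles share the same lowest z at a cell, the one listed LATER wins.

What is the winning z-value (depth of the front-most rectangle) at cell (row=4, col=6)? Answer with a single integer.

Answer: 2

Derivation:
Check cell (4,6):
  A: rows 1-4 cols 6-7 z=5 -> covers; best now A (z=5)
  B: rows 4-5 cols 1-2 -> outside (col miss)
  C: rows 3-4 cols 6-8 z=2 -> covers; best now C (z=2)
Winner: C at z=2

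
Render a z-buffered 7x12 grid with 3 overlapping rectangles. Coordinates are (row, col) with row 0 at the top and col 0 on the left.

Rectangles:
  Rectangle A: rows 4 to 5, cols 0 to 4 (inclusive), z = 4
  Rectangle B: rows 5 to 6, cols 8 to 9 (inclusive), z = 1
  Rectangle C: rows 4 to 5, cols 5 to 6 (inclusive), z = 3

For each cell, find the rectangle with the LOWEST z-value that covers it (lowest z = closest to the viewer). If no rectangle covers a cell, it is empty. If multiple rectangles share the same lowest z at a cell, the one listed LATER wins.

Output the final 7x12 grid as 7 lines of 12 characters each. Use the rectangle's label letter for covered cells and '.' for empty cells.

............
............
............
............
AAAAACC.....
AAAAACC.BB..
........BB..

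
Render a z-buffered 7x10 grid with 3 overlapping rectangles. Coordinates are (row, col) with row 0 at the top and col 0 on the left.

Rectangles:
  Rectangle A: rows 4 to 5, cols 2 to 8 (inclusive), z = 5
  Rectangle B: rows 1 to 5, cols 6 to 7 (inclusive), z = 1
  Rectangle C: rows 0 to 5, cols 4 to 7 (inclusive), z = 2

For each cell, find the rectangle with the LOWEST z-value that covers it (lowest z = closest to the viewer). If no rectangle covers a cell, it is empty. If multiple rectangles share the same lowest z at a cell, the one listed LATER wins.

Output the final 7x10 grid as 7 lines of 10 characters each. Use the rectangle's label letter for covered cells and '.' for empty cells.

....CCCC..
....CCBB..
....CCBB..
....CCBB..
..AACCBBA.
..AACCBBA.
..........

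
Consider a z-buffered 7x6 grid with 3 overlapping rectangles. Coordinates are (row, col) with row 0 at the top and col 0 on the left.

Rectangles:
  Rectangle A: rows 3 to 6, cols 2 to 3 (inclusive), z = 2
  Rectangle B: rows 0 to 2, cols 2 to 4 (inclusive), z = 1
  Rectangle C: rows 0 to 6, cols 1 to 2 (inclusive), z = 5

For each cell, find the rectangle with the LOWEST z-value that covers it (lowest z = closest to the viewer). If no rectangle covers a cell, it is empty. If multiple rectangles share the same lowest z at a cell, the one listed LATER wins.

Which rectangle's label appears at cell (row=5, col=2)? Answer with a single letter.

Answer: A

Derivation:
Check cell (5,2):
  A: rows 3-6 cols 2-3 z=2 -> covers; best now A (z=2)
  B: rows 0-2 cols 2-4 -> outside (row miss)
  C: rows 0-6 cols 1-2 z=5 -> covers; best now A (z=2)
Winner: A at z=2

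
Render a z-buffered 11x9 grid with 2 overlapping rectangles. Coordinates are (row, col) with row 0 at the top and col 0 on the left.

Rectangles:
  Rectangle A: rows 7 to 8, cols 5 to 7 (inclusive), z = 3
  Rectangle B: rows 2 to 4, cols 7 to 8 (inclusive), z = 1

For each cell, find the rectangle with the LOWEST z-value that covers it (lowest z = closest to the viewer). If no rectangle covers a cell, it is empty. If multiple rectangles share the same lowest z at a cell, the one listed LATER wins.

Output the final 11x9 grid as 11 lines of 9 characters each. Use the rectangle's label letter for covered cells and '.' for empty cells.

.........
.........
.......BB
.......BB
.......BB
.........
.........
.....AAA.
.....AAA.
.........
.........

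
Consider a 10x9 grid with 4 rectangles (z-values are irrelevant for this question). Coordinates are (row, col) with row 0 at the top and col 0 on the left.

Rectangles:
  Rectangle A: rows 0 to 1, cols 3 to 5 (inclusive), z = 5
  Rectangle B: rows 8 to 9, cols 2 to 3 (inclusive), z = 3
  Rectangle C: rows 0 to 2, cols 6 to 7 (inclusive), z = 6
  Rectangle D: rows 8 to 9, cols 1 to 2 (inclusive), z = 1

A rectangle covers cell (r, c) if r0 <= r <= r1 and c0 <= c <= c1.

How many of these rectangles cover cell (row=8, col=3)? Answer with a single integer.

Check cell (8,3):
  A: rows 0-1 cols 3-5 -> outside (row miss)
  B: rows 8-9 cols 2-3 -> covers
  C: rows 0-2 cols 6-7 -> outside (row miss)
  D: rows 8-9 cols 1-2 -> outside (col miss)
Count covering = 1

Answer: 1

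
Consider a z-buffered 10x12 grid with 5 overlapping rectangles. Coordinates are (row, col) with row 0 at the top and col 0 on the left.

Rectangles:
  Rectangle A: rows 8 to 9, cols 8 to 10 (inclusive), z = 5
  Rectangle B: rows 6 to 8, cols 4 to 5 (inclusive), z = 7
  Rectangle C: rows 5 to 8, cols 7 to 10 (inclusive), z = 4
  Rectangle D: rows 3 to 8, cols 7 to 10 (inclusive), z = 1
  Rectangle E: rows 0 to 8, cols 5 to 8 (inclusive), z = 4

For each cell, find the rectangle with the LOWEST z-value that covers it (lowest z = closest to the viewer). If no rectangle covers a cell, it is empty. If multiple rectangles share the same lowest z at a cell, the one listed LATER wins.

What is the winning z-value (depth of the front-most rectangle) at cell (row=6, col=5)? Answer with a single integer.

Answer: 4

Derivation:
Check cell (6,5):
  A: rows 8-9 cols 8-10 -> outside (row miss)
  B: rows 6-8 cols 4-5 z=7 -> covers; best now B (z=7)
  C: rows 5-8 cols 7-10 -> outside (col miss)
  D: rows 3-8 cols 7-10 -> outside (col miss)
  E: rows 0-8 cols 5-8 z=4 -> covers; best now E (z=4)
Winner: E at z=4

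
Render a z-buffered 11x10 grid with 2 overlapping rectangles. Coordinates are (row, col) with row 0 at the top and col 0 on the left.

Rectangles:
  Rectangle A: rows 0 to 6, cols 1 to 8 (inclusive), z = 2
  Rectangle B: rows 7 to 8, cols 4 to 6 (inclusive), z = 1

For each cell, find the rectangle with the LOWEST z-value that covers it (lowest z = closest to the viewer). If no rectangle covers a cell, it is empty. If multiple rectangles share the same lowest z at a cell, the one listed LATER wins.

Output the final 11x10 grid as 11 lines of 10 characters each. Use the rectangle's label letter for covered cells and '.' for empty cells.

.AAAAAAAA.
.AAAAAAAA.
.AAAAAAAA.
.AAAAAAAA.
.AAAAAAAA.
.AAAAAAAA.
.AAAAAAAA.
....BBB...
....BBB...
..........
..........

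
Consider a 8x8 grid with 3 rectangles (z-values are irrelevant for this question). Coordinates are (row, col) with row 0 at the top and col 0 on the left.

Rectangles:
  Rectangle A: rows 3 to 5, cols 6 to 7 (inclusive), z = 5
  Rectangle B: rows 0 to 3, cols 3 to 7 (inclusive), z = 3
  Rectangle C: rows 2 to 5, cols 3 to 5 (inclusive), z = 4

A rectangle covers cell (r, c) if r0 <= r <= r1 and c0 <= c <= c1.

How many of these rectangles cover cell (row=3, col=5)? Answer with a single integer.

Check cell (3,5):
  A: rows 3-5 cols 6-7 -> outside (col miss)
  B: rows 0-3 cols 3-7 -> covers
  C: rows 2-5 cols 3-5 -> covers
Count covering = 2

Answer: 2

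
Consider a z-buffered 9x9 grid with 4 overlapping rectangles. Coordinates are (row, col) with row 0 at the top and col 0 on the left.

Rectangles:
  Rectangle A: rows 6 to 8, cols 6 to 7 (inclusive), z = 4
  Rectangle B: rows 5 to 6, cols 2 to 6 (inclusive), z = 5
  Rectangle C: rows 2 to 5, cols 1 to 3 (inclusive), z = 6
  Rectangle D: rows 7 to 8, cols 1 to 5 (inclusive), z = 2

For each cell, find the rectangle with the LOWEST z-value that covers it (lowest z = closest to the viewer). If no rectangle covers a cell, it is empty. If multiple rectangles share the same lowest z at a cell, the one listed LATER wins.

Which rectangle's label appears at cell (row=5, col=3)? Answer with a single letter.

Check cell (5,3):
  A: rows 6-8 cols 6-7 -> outside (row miss)
  B: rows 5-6 cols 2-6 z=5 -> covers; best now B (z=5)
  C: rows 2-5 cols 1-3 z=6 -> covers; best now B (z=5)
  D: rows 7-8 cols 1-5 -> outside (row miss)
Winner: B at z=5

Answer: B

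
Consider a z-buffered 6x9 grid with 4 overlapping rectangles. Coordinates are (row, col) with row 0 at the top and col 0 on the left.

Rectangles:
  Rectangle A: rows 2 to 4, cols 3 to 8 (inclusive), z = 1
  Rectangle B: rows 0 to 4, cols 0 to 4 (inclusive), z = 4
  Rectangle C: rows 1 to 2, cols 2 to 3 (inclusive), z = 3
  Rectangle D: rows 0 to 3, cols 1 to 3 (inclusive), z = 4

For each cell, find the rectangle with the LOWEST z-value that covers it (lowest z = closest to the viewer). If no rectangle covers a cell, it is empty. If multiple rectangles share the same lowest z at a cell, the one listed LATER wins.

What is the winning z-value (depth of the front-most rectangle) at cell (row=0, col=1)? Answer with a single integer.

Answer: 4

Derivation:
Check cell (0,1):
  A: rows 2-4 cols 3-8 -> outside (row miss)
  B: rows 0-4 cols 0-4 z=4 -> covers; best now B (z=4)
  C: rows 1-2 cols 2-3 -> outside (row miss)
  D: rows 0-3 cols 1-3 z=4 -> covers; best now D (z=4)
Winner: D at z=4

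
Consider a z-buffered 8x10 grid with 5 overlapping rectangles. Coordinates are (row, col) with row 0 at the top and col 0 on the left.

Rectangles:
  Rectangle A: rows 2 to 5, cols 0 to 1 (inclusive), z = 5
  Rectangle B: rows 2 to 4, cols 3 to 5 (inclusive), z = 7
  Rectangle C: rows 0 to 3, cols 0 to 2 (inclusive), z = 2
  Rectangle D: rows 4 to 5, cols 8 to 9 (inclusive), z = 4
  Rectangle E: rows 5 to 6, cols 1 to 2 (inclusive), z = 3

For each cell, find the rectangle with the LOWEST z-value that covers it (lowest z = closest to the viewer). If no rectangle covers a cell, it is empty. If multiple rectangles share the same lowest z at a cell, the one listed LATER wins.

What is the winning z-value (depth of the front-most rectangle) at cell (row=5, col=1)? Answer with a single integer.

Answer: 3

Derivation:
Check cell (5,1):
  A: rows 2-5 cols 0-1 z=5 -> covers; best now A (z=5)
  B: rows 2-4 cols 3-5 -> outside (row miss)
  C: rows 0-3 cols 0-2 -> outside (row miss)
  D: rows 4-5 cols 8-9 -> outside (col miss)
  E: rows 5-6 cols 1-2 z=3 -> covers; best now E (z=3)
Winner: E at z=3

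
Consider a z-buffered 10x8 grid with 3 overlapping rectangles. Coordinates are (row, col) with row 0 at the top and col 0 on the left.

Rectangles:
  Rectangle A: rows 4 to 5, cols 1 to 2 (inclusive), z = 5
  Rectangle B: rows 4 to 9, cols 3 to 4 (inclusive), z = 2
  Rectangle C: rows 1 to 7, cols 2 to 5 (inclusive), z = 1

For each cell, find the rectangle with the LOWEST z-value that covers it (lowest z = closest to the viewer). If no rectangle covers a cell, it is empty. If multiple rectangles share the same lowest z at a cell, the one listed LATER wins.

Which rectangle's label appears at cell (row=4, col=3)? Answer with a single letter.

Answer: C

Derivation:
Check cell (4,3):
  A: rows 4-5 cols 1-2 -> outside (col miss)
  B: rows 4-9 cols 3-4 z=2 -> covers; best now B (z=2)
  C: rows 1-7 cols 2-5 z=1 -> covers; best now C (z=1)
Winner: C at z=1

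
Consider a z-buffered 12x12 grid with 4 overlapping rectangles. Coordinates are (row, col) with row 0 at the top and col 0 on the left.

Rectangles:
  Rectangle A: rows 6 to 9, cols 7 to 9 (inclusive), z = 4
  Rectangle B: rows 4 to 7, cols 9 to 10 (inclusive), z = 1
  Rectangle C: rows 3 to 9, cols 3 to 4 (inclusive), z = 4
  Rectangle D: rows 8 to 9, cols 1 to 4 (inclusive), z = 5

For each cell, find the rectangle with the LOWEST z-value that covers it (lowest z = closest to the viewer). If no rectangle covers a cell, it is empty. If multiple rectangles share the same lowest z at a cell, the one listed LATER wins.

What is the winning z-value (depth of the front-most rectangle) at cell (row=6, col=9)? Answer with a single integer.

Answer: 1

Derivation:
Check cell (6,9):
  A: rows 6-9 cols 7-9 z=4 -> covers; best now A (z=4)
  B: rows 4-7 cols 9-10 z=1 -> covers; best now B (z=1)
  C: rows 3-9 cols 3-4 -> outside (col miss)
  D: rows 8-9 cols 1-4 -> outside (row miss)
Winner: B at z=1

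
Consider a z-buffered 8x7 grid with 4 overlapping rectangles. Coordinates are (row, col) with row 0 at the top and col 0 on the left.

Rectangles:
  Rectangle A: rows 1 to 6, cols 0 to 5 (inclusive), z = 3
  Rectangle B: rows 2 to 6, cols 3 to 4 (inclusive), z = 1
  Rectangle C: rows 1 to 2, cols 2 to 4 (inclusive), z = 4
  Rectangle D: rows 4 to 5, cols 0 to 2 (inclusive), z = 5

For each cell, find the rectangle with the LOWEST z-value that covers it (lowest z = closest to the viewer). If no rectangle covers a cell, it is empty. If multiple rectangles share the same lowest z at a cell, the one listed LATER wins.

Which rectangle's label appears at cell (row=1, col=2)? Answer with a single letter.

Answer: A

Derivation:
Check cell (1,2):
  A: rows 1-6 cols 0-5 z=3 -> covers; best now A (z=3)
  B: rows 2-6 cols 3-4 -> outside (row miss)
  C: rows 1-2 cols 2-4 z=4 -> covers; best now A (z=3)
  D: rows 4-5 cols 0-2 -> outside (row miss)
Winner: A at z=3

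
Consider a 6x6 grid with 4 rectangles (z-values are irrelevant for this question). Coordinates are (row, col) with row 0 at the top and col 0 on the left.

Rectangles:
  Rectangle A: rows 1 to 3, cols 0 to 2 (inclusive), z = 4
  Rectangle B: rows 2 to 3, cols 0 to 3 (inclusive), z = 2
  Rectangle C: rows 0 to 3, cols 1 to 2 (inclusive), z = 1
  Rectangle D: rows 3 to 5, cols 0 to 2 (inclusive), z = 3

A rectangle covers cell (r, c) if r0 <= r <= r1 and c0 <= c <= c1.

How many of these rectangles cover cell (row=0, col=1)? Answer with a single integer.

Check cell (0,1):
  A: rows 1-3 cols 0-2 -> outside (row miss)
  B: rows 2-3 cols 0-3 -> outside (row miss)
  C: rows 0-3 cols 1-2 -> covers
  D: rows 3-5 cols 0-2 -> outside (row miss)
Count covering = 1

Answer: 1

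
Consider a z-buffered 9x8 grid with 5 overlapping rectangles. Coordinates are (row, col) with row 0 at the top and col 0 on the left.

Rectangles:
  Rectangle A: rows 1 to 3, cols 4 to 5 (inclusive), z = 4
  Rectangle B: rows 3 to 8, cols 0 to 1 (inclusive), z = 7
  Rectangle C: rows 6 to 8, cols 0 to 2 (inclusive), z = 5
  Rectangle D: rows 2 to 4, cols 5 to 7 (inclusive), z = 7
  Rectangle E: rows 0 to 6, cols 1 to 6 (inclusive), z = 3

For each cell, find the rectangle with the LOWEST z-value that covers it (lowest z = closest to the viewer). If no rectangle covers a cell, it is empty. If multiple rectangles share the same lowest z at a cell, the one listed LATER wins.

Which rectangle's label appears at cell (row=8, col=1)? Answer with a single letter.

Answer: C

Derivation:
Check cell (8,1):
  A: rows 1-3 cols 4-5 -> outside (row miss)
  B: rows 3-8 cols 0-1 z=7 -> covers; best now B (z=7)
  C: rows 6-8 cols 0-2 z=5 -> covers; best now C (z=5)
  D: rows 2-4 cols 5-7 -> outside (row miss)
  E: rows 0-6 cols 1-6 -> outside (row miss)
Winner: C at z=5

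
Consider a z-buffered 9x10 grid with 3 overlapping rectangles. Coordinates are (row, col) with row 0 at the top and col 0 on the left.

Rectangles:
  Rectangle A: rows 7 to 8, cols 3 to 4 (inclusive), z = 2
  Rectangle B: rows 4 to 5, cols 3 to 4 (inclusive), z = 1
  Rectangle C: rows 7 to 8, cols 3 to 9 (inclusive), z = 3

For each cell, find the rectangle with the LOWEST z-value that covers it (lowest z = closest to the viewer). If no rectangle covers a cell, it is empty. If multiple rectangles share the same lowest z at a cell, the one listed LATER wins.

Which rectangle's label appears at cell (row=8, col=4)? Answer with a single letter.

Check cell (8,4):
  A: rows 7-8 cols 3-4 z=2 -> covers; best now A (z=2)
  B: rows 4-5 cols 3-4 -> outside (row miss)
  C: rows 7-8 cols 3-9 z=3 -> covers; best now A (z=2)
Winner: A at z=2

Answer: A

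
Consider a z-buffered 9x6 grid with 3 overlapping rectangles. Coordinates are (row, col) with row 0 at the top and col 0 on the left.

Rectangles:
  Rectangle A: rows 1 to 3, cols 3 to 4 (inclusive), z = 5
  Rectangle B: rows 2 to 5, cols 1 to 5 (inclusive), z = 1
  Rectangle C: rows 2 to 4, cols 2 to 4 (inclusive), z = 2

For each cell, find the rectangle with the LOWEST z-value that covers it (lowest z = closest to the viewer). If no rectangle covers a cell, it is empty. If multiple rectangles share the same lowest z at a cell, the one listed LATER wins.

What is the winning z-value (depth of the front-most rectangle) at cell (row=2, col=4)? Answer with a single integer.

Check cell (2,4):
  A: rows 1-3 cols 3-4 z=5 -> covers; best now A (z=5)
  B: rows 2-5 cols 1-5 z=1 -> covers; best now B (z=1)
  C: rows 2-4 cols 2-4 z=2 -> covers; best now B (z=1)
Winner: B at z=1

Answer: 1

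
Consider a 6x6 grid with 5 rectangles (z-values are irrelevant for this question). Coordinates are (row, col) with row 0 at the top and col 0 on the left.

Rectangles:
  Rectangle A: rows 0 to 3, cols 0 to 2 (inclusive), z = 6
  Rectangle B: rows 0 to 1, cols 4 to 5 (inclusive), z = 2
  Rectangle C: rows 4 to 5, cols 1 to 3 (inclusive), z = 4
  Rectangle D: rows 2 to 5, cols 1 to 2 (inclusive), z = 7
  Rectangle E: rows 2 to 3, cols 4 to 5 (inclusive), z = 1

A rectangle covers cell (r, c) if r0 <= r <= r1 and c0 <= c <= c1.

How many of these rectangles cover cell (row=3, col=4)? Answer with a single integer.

Check cell (3,4):
  A: rows 0-3 cols 0-2 -> outside (col miss)
  B: rows 0-1 cols 4-5 -> outside (row miss)
  C: rows 4-5 cols 1-3 -> outside (row miss)
  D: rows 2-5 cols 1-2 -> outside (col miss)
  E: rows 2-3 cols 4-5 -> covers
Count covering = 1

Answer: 1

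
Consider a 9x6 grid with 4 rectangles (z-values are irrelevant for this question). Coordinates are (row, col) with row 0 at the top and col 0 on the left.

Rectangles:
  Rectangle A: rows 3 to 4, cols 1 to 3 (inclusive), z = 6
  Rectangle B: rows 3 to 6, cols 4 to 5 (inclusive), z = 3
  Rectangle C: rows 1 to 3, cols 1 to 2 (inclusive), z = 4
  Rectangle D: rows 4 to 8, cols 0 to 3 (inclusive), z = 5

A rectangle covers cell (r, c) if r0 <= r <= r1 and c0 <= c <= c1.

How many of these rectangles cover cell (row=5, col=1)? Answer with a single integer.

Answer: 1

Derivation:
Check cell (5,1):
  A: rows 3-4 cols 1-3 -> outside (row miss)
  B: rows 3-6 cols 4-5 -> outside (col miss)
  C: rows 1-3 cols 1-2 -> outside (row miss)
  D: rows 4-8 cols 0-3 -> covers
Count covering = 1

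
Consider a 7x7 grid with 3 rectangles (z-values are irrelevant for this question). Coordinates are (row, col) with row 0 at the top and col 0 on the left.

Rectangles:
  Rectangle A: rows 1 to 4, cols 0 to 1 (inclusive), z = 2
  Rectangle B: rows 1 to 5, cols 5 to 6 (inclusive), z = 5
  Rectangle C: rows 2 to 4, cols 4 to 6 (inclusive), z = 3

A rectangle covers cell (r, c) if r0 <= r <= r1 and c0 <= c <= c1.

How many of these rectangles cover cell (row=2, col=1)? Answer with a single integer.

Answer: 1

Derivation:
Check cell (2,1):
  A: rows 1-4 cols 0-1 -> covers
  B: rows 1-5 cols 5-6 -> outside (col miss)
  C: rows 2-4 cols 4-6 -> outside (col miss)
Count covering = 1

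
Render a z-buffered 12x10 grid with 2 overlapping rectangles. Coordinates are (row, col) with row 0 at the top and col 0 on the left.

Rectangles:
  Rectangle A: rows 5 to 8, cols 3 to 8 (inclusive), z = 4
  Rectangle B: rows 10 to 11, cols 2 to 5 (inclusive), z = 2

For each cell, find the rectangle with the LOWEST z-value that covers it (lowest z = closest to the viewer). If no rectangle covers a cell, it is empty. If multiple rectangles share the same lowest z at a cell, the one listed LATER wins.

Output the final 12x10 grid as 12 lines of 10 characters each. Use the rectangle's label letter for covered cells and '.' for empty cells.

..........
..........
..........
..........
..........
...AAAAAA.
...AAAAAA.
...AAAAAA.
...AAAAAA.
..........
..BBBB....
..BBBB....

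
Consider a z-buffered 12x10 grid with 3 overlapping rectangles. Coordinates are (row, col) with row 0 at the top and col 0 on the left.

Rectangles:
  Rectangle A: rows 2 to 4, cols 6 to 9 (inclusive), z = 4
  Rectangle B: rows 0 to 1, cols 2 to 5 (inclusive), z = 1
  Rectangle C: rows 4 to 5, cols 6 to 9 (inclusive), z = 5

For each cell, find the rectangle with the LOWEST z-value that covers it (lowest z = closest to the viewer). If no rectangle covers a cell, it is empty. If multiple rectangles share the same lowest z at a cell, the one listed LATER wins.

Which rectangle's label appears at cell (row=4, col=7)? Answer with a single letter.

Answer: A

Derivation:
Check cell (4,7):
  A: rows 2-4 cols 6-9 z=4 -> covers; best now A (z=4)
  B: rows 0-1 cols 2-5 -> outside (row miss)
  C: rows 4-5 cols 6-9 z=5 -> covers; best now A (z=4)
Winner: A at z=4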